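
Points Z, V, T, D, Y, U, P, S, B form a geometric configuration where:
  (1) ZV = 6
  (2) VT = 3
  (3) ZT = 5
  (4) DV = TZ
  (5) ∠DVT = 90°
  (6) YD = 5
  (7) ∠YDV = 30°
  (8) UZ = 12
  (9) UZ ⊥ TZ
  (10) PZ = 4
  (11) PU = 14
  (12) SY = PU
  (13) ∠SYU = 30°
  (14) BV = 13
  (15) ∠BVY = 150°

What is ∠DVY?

From the given relations: DV = TZ = 5.
Step 1: By the law of cosines on triangle VDY: VY² = 5² + 5² − 2·5·5·cos(30°) = 6.7, so VY ≈ 2.59.
Step 2: By the inverse law of cosines on triangle DVY: cos(∠DVY) = (5² + 2.59² − 5²) / (2·5·2.59) = 6.7/25.88 = 0.2588, so ∠DVY = 75°.

Therefore, the measure of angle ∠DVY = 75°.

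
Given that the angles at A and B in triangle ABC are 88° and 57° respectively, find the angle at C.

The interior angles sum to 180°: angle C = 180 - 88 - 57 = 35°.
The triangle is acute (angles 88°, 57°, 35°).

35 degrees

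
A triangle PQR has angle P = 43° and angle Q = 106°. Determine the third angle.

angle R = 180 - 43 - 106 = 31 degrees.

31 degrees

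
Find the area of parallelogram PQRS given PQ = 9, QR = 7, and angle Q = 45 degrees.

Area = 9 * 7 * sin(45°) = 63 * sqrt(2)/2 = 63*sqrt(2)/2

63*sqrt(2)/2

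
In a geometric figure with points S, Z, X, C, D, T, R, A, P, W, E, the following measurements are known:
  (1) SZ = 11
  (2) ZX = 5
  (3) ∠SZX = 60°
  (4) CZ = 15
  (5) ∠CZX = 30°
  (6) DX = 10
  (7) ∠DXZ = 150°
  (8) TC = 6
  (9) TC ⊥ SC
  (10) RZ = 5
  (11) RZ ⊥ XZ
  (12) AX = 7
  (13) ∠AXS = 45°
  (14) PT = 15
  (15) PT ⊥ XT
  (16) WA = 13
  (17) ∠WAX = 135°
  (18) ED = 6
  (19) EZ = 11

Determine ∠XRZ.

Step 1: By the law of cosines on triangle RZX: RX² = 5² + 5² − 2·5·5·cos(90°) = 50, so RX = 5·√2.
Step 2: By the inverse law of cosines on triangle XRZ: cos(∠XRZ) = ((5·√2)² + 5² − 5²) / (2·5·√2·5) = 50/70.71 = 0.7071, so ∠XRZ = 45°.

Therefore, the measure of angle ∠XRZ = 45°.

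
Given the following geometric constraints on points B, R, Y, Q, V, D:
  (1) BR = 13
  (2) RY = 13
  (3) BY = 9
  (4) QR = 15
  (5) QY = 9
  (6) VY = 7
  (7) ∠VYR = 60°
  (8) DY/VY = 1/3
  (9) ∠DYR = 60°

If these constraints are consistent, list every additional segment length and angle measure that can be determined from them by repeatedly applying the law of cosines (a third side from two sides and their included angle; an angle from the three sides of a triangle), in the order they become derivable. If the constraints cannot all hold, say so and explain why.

The constraints are consistent. Derivable facts, in order:
After 1 step:
- RD ≈ 12
- RV = √127
- ∠BRY = 40.5°
- ∠BYR = 69.75°
- ∠QRY = 36.62°
- ∠QYR = 83.87°
- ∠RBY = 69.75°
- ∠RQY = 59.51°
After 2 steps:
- ∠DRY = 9.69°
- ∠RDY = 110.31°
- ∠RVY = 87.46°
- ∠VRY = 32.54°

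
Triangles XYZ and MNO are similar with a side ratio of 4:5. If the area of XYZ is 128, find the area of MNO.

For similar figures, the area ratio equals the square of the side ratio.
Side ratio (XYZ to MNO) = 4:5, so area ratio = 4^2:5^2 = 16:25.
If the area of XYZ is 128, then the area of MNO = 128 * (25/16) = 200.

200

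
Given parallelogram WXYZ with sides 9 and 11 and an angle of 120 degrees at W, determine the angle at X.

Consecutive angles are supplementary: angle X = 180 - 120 = 60 degrees.

60 degrees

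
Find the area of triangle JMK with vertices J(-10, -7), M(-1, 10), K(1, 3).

Using the Shoelace formula for a triangle:
Area = (1/2)|x0(y1 - y2) + x1(y2 - y0) + x2(y0 - y1)|
Area = (1/2)|-10(10 - 3) + -1(3 - -7) + 1(-7 - 10)|
Area = (1/2)|-70 + -10 + -17|
Area = (1/2)|-97|
Area = (1/2)(97)
Area = 97/2

97/2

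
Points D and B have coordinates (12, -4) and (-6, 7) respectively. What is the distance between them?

The horizontal distance is |-6 - 12| = 18 and the vertical distance is |7 - -4| = 11.
By the Pythagorean theorem, d = sqrt(18^2 + 11^2) = sqrt(445).

sqrt(445)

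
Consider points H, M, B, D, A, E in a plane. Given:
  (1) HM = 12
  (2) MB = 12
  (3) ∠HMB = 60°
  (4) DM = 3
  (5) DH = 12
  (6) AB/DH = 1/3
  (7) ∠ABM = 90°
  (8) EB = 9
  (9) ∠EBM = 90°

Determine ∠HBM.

Step 1: By the law of cosines on triangle BMH: BH² = 12² + 12² − 2·12·12·cos(60°) = 144, so BH = 12.
Step 2: By the inverse law of cosines on triangle HBM: cos(∠HBM) = (12² + 12² − 12²) / (2·12·12) = 144/288 = 0.5, so ∠HBM = 60°.

Therefore, the measure of angle ∠HBM = 60°.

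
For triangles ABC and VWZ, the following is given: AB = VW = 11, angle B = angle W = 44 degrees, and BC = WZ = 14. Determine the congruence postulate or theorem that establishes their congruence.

The given information matches SAS: Two pairs of corresponding sides and the included angle are equal (Side-Angle-Side).

SAS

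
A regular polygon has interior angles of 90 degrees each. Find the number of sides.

Each interior angle of a regular n-gon is (n - 2) * 180 / n.
Setting this equal to 90:
(n - 2) * 180 / n = 90
Each exterior angle = 180 - 90 = 90 degrees.
Since exterior angles sum to 360: n = 360 / 90 = 4.

4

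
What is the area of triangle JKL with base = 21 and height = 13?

Area = (1/2) * base * height
Area = (1/2) * 21 * 13
Area = 273/2

273/2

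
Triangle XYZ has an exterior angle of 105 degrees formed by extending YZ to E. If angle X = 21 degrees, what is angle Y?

The exterior angle theorem states that an exterior angle equals the sum of the two non-adjacent interior angles.
So 105 = 21 + angle Y, which gives angle Y = 105 - 21 = 84 degrees.

84 degrees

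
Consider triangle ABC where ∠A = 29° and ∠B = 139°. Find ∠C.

angle C = 180 - 29 - 139 = 12 degrees.

12 degrees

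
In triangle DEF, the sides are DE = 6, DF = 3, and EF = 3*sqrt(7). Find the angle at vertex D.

cos(D) = (6² + 3² - (3*sqrt(7))²) / (2 × 6 × 3) = -1/2, so D = arccos(-1/2) = 120°.

120°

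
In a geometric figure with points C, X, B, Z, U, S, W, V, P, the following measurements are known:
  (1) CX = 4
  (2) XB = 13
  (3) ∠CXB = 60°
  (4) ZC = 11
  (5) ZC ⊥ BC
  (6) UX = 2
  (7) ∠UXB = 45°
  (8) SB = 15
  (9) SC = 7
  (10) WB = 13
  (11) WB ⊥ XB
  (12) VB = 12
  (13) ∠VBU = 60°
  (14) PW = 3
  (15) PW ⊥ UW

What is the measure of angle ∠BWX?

Step 1: By the law of cosines on triangle WBX: WX² = 13² + 13² − 2·13·13·cos(90°) = 338, so WX = 13·√2.
Step 2: By the inverse law of cosines on triangle BWX: cos(∠BWX) = (13² + (13·√2)² − 13²) / (2·13·13·√2) = 338/478 = 0.7071, so ∠BWX = 45°.

Therefore, the measure of angle ∠BWX = 45°.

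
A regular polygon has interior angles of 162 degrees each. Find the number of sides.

Exterior angle = 180 - 162 = 18. n = 360 / 18 = 20.

20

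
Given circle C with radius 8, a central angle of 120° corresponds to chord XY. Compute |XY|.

Drop a perpendicular from the center to the chord, bisecting both the chord and the central angle.
Each half-chord = r sin(θ/2) = 8 sin(60°).
The full chord = 2 × 8 × sin(60°) = 8*sqrt(3).

8*sqrt(3)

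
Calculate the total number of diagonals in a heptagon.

Each of the 7 vertices connects to 4 non-adjacent vertices via diagonals.
Total connections = 7 × 4 = 28, but each diagonal is counted twice.
Number of diagonals = 28 / 2 = 14.

14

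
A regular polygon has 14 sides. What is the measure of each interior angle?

Each interior angle of a regular n-gon is (n - 2) * 180 / n.
For n = 14: (14 - 2) * 180 / 14 = 2160/14 = 1080/7 degrees.

1080/7 degrees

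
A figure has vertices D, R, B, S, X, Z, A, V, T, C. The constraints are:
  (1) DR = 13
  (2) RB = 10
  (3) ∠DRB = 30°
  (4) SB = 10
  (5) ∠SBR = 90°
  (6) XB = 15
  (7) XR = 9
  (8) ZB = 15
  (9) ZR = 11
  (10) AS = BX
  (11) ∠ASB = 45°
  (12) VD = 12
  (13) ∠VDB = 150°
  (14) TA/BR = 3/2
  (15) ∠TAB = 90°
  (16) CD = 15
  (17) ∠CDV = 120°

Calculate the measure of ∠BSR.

Step 1: By the law of cosines on triangle SBR: SR² = 10² + 10² − 2·10·10·cos(90°) = 200, so SR = 10·√2.
Step 2: By the inverse law of cosines on triangle BSR: cos(∠BSR) = (10² + (10·√2)² − 10²) / (2·10·10·√2) = 200/282.84 = 0.7071, so ∠BSR = 45°.

Therefore, the measure of angle ∠BSR = 45°.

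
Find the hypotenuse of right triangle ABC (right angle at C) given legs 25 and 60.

AB = sqrt(25^2 + 60^2) = sqrt(4225) = 65

65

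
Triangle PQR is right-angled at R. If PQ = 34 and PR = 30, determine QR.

By the Pythagorean theorem: QR^2 = PQ^2 - PR^2
QR^2 = 34^2 - 30^2 = 1156 - 900 = 256
QR = sqrt(256) = 16

16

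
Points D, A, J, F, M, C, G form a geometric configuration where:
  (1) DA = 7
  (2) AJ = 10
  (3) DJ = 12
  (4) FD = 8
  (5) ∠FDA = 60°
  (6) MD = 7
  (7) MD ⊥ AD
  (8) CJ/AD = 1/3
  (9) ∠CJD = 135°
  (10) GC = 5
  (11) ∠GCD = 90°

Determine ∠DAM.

Step 1: By the law of cosines on triangle ADM: AM² = 7² + 7² − 2·7·7·cos(90°) = 98, so AM = 7·√2.
Step 2: By the inverse law of cosines on triangle DAM: cos(∠DAM) = (7² + (7·√2)² − 7²) / (2·7·7·√2) = 98/138.59 = 0.7071, so ∠DAM = 45°.

Therefore, the measure of angle ∠DAM = 45°.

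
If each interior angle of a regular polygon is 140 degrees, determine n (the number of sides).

Exterior angle = 180 - 140 = 40. n = 360 / 40 = 9.

9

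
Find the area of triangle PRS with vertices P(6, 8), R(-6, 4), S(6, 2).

Shoelace: Area = (1/2)|6(4-2) + -6(2-8) + 6(8-4)| = (1/2)(72) = 36

36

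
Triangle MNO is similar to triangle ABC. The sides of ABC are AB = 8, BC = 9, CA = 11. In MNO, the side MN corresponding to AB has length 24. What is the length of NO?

Since the triangles are similar, the ratio of corresponding sides is constant.
Scale factor k = MN / AB = 24 / 8 = 3
NO = k * BC = 3 * 9 = 27

27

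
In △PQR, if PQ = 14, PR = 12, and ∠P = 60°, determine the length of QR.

Law of cosines: QR^2 = 14^2 + 12^2 - 2(14)(12)cos(60°) = 172, so QR = 2*sqrt(43).

2*sqrt(43)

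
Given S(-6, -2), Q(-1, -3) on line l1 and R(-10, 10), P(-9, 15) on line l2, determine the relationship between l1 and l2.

Slope of line 1: m1 = (-3 - -2)/(-1 - -6) = -1/5 = -1/5
Slope of line 2: m2 = (15 - 10)/(-9 - -10) = 5/1 = 5
m1 * m2 = -1, so perpendicular.

Perpendicular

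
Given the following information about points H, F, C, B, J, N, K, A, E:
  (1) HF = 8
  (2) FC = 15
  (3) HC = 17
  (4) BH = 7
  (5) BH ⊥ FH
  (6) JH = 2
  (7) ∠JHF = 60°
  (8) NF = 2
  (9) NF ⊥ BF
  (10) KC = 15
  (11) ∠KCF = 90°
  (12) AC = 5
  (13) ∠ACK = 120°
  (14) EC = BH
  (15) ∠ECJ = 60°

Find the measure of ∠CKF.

Step 1: By the law of cosines on triangle KCF: KF² = 15² + 15² − 2·15·15·cos(90°) = 450, so KF = 15·√2.
Step 2: By the inverse law of cosines on triangle CKF: cos(∠CKF) = (15² + (15·√2)² − 15²) / (2·15·15·√2) = 450/636.4 = 0.7071, so ∠CKF = 45°.

Therefore, the measure of angle ∠CKF = 45°.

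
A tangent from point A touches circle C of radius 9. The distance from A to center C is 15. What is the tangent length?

tangent = √(d² - r²) = √(15² - 9²) = √(225 - 81) = √144 = 12

12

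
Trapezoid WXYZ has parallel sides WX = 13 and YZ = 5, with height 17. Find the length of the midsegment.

The midsegment of a trapezoid = (base1 + base2) / 2
midsegment = (13 + 5) / 2
midsegment = 18 / 2
midsegment = 9

9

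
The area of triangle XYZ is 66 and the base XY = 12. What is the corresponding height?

Area = (1/2) * base * height
height = 2 * Area / base
height = 2 * 66 / 12
height = 132 / 12
height = 11

11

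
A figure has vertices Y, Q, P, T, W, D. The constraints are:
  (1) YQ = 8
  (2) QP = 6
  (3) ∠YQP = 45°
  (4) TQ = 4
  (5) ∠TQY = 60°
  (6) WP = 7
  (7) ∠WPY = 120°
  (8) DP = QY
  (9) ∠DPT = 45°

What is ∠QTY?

Step 1: By the law of cosines on triangle TQY: TY² = 4² + 8² − 2·4·8·cos(60°) = 48, so TY = 4·√3.
Step 2: By the inverse law of cosines on triangle QTY: cos(∠QTY) = (4² + (4·√3)² − 8²) / (2·4·4·√3) = 0/55.43 = 0, so ∠QTY = 90°.

Therefore, the measure of angle ∠QTY = 90°.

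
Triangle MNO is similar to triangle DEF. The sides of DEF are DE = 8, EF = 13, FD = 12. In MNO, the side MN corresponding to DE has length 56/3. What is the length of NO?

k = 56/3/8 = 7/3. NO = 7/3 * 13 = 91/3.

91/3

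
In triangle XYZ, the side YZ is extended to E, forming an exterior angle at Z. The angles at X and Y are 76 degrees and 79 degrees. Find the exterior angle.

The interior angle at Z is 180 - 76 - 79 = 25 degrees.
The exterior angle and interior angle at Z are supplementary:
Exterior angle = 180 - 25 = 155 degrees.

155 degrees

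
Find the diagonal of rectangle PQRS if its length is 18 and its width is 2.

A rectangle's diagonal splits it into two right triangles, with the diagonal as the hypotenuse.
By the Pythagorean theorem, d^2 = 18^2 + 2^2 = 328.
Therefore d = sqrt(328) = 2*sqrt(82).

2*sqrt(82)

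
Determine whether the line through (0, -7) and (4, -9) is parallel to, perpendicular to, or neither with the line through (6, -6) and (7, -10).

Slope of line 1: m1 = (-9 - -7)/(4 - 0) = -2/4 = -1/2
Slope of line 2: m2 = (-10 - -6)/(7 - 6) = -4/1 = -4
For parallel lines we need equal slopes: -1/2 != -4.
For perpendicular lines we need m1*m2 = -1: (-1/2)(-4) = 2 != -1.
Since neither condition holds, the lines are neither parallel nor perpendicular.

Neither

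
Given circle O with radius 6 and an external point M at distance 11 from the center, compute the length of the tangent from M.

The tangent, radius, and line from the external point to the center form a right triangle.
The right angle is where the tangent meets the radius.
By the Pythagorean theorem: tangent² + 6² = 11²
tangent² = 121 - 36 = 85
tangent = sqrt(85)

sqrt(85)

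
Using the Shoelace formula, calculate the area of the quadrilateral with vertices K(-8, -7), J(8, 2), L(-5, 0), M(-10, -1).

Shoelace: sum of cross terms = 117, Area = (1/2)|117| = 117/2

117/2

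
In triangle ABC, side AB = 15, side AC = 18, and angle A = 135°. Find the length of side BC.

By the law of cosines: BC^2 = AB^2 + AC^2 - 2*AB*AC*cos(A)
BC^2 = 15^2 + 18^2 - 2*15*18*cos(135°)
BC^2 = 225 + 324 - 540*(-sqrt(2)/2)
BC^2 = 270*sqrt(2) + 549
BC = 3*sqrt(30*sqrt(2) + 61)

3*sqrt(30*sqrt(2) + 61)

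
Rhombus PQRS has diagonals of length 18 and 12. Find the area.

Area = (18 * 12) / 2 = 216 / 2 = 108

108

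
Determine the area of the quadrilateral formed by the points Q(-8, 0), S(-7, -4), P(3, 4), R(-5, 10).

Using the Shoelace formula for a quadrilateral (vertices in order):
Area = (1/2)|sum of (x_i * y_(i+1) - x_(i+1) * y_i)|
Terms: (-8*-4 - -7*0) = 32, (-7*4 - 3*-4) = -16, (3*10 - -5*4) = 50, (-5*0 - -8*10) = 80
Sum = 146
Area = (1/2)(146) = 73

73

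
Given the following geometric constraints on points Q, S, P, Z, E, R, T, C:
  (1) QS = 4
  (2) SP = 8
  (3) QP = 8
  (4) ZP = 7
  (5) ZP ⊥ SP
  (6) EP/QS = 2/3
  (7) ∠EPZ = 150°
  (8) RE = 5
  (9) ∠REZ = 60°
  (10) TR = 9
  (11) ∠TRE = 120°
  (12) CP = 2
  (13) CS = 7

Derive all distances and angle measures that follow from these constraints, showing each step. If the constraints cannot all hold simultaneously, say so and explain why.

The constraints are consistent.

From the given relations:
  EP = 2/3·QS = 2/3·4 ≈ 2.67

Step 1: From SP = 8, PZ = 7, and ∠SPZ = 90°, by the law of cosines:
  SZ² = SP² + PZ² - 2·SP·PZ·cos(90°) = 64 + 49 - 0 = 113
  SZ = √113

Step 2: From ZP = 7, PE = 2.67, and ∠ZPE = 150°, by the law of cosines:
  ZE² = ZP² + PE² - 2·ZP·PE·cos(150°) = 49 + 7.111 + 32.33 = 88.44
  ZE ≈ 9.4

Step 3: From ER = 5, RT = 9, and ∠ERT = 120°, by the law of cosines:
  ET² = ER² + RT² - 2·ER·RT·cos(120°) = 25 + 81 + 45 = 151
  ET = √151

Step 4: From QP = 8, QS = 4, PS = 8, by the inverse law of cosines:
  cos(∠PQS) = (QP² + QS² - PS²) / (2·QP·QS)
  ∠PQS = 75.52°

Step 5: From SC = 7, SP = 8, CP = 2, by the inverse law of cosines:
  cos(∠CSP) = (SC² + SP² - CP²) / (2·SC·SP)
  ∠CSP = 13.29°

Step 6: From SP = 8, SQ = 4, PQ = 8, by the inverse law of cosines:
  cos(∠PSQ) = (SP² + SQ² - PQ²) / (2·SP·SQ)
  ∠PSQ = 75.52°

Step 7: From PC = 2, PS = 8, CS = 7, by the inverse law of cosines:
  cos(∠CPS) = (PC² + PS² - CS²) / (2·PC·PS)
  ∠CPS = 53.58°

Step 8: From PQ = 8, PS = 8, QS = 4, by the inverse law of cosines:
  cos(∠QPS) = (PQ² + PS² - QS²) / (2·PQ·PS)
  ∠QPS = 28.96°

Step 9: From CP = 2, CS = 7, PS = 8, by the inverse law of cosines:
  cos(∠PCS) = (CP² + CS² - PS²) / (2·CP·CS)
  ∠PCS = 113.13°

Step 10: From ZE = 9.4, ER = 5, and ∠ZER = 60°, by the law of cosines:
  ZR² = ZE² + ER² - 2·ZE·ER·cos(60°) = 88.44 + 25 - 47.02 = 66.42
  ZR ≈ 8.15

Step 11: From SP = 8, SZ = √113, PZ = 7, by the inverse law of cosines:
  cos(∠PSZ) = (SP² + SZ² - PZ²) / (2·SP·SZ)
  ∠PSZ = 41.19°

Step 12: From ZE = 9.4, ZP = 7, EP = 2.67, by the inverse law of cosines:
  cos(∠EZP) = (ZE² + ZP² - EP²) / (2·ZE·ZP)
  ∠EZP = 8.15°

Step 13: From ZP = 7, ZS = √113, PS = 8, by the inverse law of cosines:
  cos(∠PZS) = (ZP² + ZS² - PS²) / (2·ZP·ZS)
  ∠PZS = 48.81°

Step 14: From EP = 2.67, EZ = 9.4, PZ = 7, by the inverse law of cosines:
  cos(∠PEZ) = (EP² + EZ² - PZ²) / (2·EP·EZ)
  ∠PEZ = 21.85°

Step 15: From ER = 5, ET = √151, RT = 9, by the inverse law of cosines:
  cos(∠RET) = (ER² + ET² - RT²) / (2·ER·ET)
  ∠RET = 39.37°

Step 16: From TE = √151, TR = 9, ER = 5, by the inverse law of cosines:
  cos(∠ETR) = (TE² + TR² - ER²) / (2·TE·TR)
  ∠ETR = 20.63°

Step 17: From ZE = 9.4, ZR = 8.15, ER = 5, by the inverse law of cosines:
  cos(∠EZR) = (ZE² + ZR² - ER²) / (2·ZE·ZR)
  ∠EZR = 32.09°

Step 18: From RE = 5, RZ = 8.15, EZ = 9.4, by the inverse law of cosines:
  cos(∠ERZ) = (RE² + RZ² - EZ²) / (2·RE·RZ)
  ∠ERZ = 87.91°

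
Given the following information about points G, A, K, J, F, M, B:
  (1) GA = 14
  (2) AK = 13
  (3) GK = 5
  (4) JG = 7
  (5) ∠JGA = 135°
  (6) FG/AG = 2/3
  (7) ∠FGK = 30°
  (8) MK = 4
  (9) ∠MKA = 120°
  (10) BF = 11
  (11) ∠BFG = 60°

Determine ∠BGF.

From the given relations: FG = 2/3·AG = 2/3·14 ≈ 9.33.
Step 1: By the law of cosines on triangle GFB: GB² = 9.33² + 11² − 2·9.33·11·cos(60°) = 105.44, so GB ≈ 10.27.
Step 2: By the inverse law of cosines on triangle BGF: cos(∠BGF) = (10.27² + 9.33² − 11²) / (2·10.27·9.33) = 71.56/191.68 = 0.3733, so ∠BGF = 68.08°.

Therefore, the measure of angle ∠BGF = 68.08°.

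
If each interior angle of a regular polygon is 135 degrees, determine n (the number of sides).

Exterior angle = 180 - 135 = 45. n = 360 / 45 = 8.

8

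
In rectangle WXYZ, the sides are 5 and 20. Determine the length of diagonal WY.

Using the Pythagorean theorem:
d² = 5² + 20² = 25 + 400 = 425
d = sqrt(425) = 5*sqrt(17)

5*sqrt(17)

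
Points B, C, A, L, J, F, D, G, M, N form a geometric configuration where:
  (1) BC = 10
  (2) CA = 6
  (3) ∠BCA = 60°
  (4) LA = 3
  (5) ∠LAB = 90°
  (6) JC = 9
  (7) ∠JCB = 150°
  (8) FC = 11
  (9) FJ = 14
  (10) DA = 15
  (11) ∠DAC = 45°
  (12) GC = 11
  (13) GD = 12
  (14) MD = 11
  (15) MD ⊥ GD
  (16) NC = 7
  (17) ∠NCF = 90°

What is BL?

Step 1: By the law of cosines on triangle BCA: BA² = 10² + 6² − 2·10·6·cos(60°) = 76, so BA = 2·√19.
Step 2: By the law of cosines on triangle BAL: BL² = (2·√19)² + 3² − 2·2·√19·3·cos(90°) = 85, so BL = √85.

Therefore, the length of BL = √85.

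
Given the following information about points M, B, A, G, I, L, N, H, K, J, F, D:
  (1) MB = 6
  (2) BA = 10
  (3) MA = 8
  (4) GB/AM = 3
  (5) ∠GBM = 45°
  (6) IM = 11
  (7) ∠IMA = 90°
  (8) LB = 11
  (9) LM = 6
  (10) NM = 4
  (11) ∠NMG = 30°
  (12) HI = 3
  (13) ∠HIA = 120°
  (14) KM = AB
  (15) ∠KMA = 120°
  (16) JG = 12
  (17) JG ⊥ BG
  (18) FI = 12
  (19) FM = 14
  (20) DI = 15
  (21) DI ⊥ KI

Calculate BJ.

From the given relations: GB = 3·AM = 3·8 = 24.
Step 1: By the law of cosines on triangle BGJ: BJ² = 24² + 12² − 2·24·12·cos(90°) = 720, so BJ = 12·√5.

Therefore, the length of BJ = 12·√5.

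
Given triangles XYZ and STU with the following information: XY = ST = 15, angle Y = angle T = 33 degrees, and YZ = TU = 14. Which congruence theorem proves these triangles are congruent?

The given information provides:
XY = ST = 15, angle Y = angle T = 33 degrees, and YZ = TU = 14
This matches the SAS congruence theorem.
Two pairs of corresponding sides and the included angle are equal (Side-Angle-Side).

SAS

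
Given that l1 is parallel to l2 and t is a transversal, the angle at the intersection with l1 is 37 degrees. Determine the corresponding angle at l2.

When a transversal crosses parallel lines, angles in the same position at each intersection are called corresponding angles.
These are always equal, so the answer is 37 degrees.

37 degrees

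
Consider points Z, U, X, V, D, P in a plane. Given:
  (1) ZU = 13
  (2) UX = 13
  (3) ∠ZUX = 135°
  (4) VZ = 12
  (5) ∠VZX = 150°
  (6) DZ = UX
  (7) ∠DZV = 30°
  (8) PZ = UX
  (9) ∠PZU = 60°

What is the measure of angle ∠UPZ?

From the given relations: PZ = UX = 13.
Step 1: By the law of cosines on triangle PZU: PU² = 13² + 13² − 2·13·13·cos(60°) = 169, so PU = 13.
Step 2: By the inverse law of cosines on triangle UPZ: cos(∠UPZ) = (13² + 13² − 13²) / (2·13·13) = 169/338 = 0.5, so ∠UPZ = 60°.

Therefore, the measure of angle ∠UPZ = 60°.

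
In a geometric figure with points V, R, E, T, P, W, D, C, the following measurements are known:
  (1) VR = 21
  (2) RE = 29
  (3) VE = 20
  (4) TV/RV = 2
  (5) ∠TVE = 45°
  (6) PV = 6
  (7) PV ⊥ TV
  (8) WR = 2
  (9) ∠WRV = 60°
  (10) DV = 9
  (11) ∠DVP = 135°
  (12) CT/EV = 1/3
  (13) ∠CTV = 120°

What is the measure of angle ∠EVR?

Step 1: By the inverse law of cosines on triangle EVR: cos(∠EVR) = (20² + 21² − 29²) / (2·20·21) = 0/840 = 0, so ∠EVR = 90°.

Therefore, the measure of angle ∠EVR = 90°.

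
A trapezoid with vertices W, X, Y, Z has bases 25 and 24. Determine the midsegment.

midsegment = (25 + 24) / 2 = 49 / 2 = 49/2

49/2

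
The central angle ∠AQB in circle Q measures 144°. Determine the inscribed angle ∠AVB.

An inscribed angle intercepts an arc from a point on the circle, while the central angle intercepts the same arc from the center.
The inscribed angle is always half the central angle: 144° / 2 = 72°.

72°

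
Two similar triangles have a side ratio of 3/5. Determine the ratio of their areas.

The ratio of areas of similar triangles equals the square of the side ratio.
Side ratio = 3:5
Area ratio = (3/5)^2 = 9/25 = 9:25

9:25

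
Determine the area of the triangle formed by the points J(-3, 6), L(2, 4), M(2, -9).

Shoelace: Area = (1/2)|-3(4--9) + 2(-9-6) + 2(6-4)| = (1/2)(65) = 65/2

65/2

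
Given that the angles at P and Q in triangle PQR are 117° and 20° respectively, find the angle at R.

By the triangle angle sum property, the three interior angles of any triangle add up to 180°.
We know angle P = 117° and angle Q = 20°, so their sum is 137°.
Therefore angle R = 180° - 137° = 43°.

43 degrees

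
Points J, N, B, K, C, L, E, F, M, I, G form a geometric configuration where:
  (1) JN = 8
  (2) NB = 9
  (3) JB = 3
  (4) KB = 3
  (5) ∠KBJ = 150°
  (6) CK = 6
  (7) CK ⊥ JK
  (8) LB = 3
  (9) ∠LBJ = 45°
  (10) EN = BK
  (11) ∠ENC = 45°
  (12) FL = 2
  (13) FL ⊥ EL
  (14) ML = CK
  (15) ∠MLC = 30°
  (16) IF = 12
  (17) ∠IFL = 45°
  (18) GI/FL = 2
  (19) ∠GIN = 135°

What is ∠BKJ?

Step 1: By the law of cosines on triangle KBJ: KJ² = 3² + 3² − 2·3·3·cos(150°) = 33.59, so KJ ≈ 5.8.
Step 2: By the inverse law of cosines on triangle BKJ: cos(∠BKJ) = (3² + 5.8² − 3²) / (2·3·5.8) = 33.59/34.77 = 0.9659, so ∠BKJ = 15°.

Therefore, the measure of angle ∠BKJ = 15°.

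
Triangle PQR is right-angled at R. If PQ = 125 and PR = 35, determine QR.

Rearranging the Pythagorean theorem to solve for the unknown leg:
leg^2 = hypotenuse^2 - known_leg^2 = 15625 - 1225 = 14400
leg = sqrt(14400) = 120.

120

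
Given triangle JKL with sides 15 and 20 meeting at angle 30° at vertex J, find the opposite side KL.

By the law of cosines: KL^2 = JK^2 + JL^2 - 2*JK*JL*cos(J)
KL^2 = 15^2 + 20^2 - 2*15*20*cos(30°)
KL^2 = 225 + 400 - 600*(sqrt(3)/2)
KL^2 = 625 - 300*sqrt(3)
KL = 5*sqrt(25 - 12*sqrt(3))

5*sqrt(25 - 12*sqrt(3))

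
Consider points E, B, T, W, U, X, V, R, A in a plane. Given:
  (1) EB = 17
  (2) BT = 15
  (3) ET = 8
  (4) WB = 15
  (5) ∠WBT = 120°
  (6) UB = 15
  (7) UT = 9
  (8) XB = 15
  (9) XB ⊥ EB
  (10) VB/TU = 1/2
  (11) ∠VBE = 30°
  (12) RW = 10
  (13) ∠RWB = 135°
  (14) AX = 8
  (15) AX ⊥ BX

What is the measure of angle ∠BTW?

Step 1: By the law of cosines on triangle TBW: TW² = 15² + 15² − 2·15·15·cos(120°) = 675, so TW = 15·√3.
Step 2: By the inverse law of cosines on triangle BTW: cos(∠BTW) = (15² + (15·√3)² − 15²) / (2·15·15·√3) = 675/779.42 = 0.866, so ∠BTW = 30°.

Therefore, the measure of angle ∠BTW = 30°.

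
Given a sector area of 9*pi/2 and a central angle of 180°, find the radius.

Sector area A = πr² × θ/360, so r² = 360A / (πθ).
r² = 360 × 9*pi/2 / (π × 180)
r² = 9
r = 3

3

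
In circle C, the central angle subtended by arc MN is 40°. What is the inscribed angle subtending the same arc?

Inscribed angle = 40° / 2 = 20° (inscribed angle theorem).

20°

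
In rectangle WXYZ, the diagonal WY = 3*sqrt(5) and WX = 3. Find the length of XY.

b = sqrt(d^2 - a^2) = sqrt(45 - 9) = sqrt(36) = 6

6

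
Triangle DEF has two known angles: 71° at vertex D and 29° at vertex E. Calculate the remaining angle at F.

By the triangle angle sum property, the three interior angles of any triangle add up to 180°.
We know angle D = 71° and angle E = 29°, so their sum is 100°.
Therefore angle F = 180° - 100° = 80°.

80 degrees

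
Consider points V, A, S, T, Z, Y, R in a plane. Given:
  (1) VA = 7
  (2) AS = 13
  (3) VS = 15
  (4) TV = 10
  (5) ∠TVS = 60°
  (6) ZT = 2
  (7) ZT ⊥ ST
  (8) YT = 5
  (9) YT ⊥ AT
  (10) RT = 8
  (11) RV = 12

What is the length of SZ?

Step 1: By the law of cosines on triangle SVT: ST² = 15² + 10² − 2·15·10·cos(60°) = 175, so ST = 5·√7.
Step 2: By the law of cosines on triangle STZ: SZ² = (5·√7)² + 2² − 2·5·√7·2·cos(90°) = 179, so SZ = √179.

Therefore, the length of SZ = √179.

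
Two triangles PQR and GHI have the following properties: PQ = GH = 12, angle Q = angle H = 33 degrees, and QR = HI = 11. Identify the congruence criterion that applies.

The given information matches SAS: Two pairs of corresponding sides and the included angle are equal (Side-Angle-Side).

SAS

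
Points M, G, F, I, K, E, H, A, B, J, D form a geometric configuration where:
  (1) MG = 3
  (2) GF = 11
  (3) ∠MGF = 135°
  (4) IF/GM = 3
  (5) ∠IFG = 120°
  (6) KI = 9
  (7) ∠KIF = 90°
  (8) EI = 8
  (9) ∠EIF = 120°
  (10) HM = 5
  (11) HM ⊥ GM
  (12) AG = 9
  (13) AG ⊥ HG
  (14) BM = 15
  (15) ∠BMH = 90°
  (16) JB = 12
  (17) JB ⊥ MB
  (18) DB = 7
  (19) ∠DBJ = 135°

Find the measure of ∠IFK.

From the given relations: IF = 3·GM = 3·3 = 9.
Step 1: By the law of cosines on triangle FIK: FK² = 9² + 9² − 2·9·9·cos(90°) = 162, so FK = 9·√2.
Step 2: By the inverse law of cosines on triangle IFK: cos(∠IFK) = (9² + (9·√2)² − 9²) / (2·9·9·√2) = 162/229.1 = 0.7071, so ∠IFK = 45°.

Therefore, the measure of angle ∠IFK = 45°.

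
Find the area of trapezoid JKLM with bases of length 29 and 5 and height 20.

Area = (29 + 5) * 20 / 2 = 680 / 2 = 340

340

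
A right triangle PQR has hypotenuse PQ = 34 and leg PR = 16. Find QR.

By the Pythagorean theorem: QR^2 = PQ^2 - PR^2
QR^2 = 34^2 - 16^2 = 1156 - 256 = 900
QR = sqrt(900) = 30

30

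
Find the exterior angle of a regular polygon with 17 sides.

Each exterior angle of a regular n-gon is 360 / n.
For n = 17: 360 / 17 = 360/17 degrees.

360/17 degrees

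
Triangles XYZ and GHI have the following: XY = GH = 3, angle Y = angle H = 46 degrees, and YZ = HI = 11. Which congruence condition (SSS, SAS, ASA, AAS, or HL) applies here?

The given information provides:
XY = GH = 3, angle Y = angle H = 46 degrees, and YZ = HI = 11
This matches the SAS congruence theorem.
Two pairs of corresponding sides and the included angle are equal (Side-Angle-Side).

SAS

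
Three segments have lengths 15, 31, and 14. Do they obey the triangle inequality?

The longest side is 31. The other two sides sum to 14 + 15 = 29.
Since 29 ≤ 31, the two shorter sides cannot reach around to close the triangle.

No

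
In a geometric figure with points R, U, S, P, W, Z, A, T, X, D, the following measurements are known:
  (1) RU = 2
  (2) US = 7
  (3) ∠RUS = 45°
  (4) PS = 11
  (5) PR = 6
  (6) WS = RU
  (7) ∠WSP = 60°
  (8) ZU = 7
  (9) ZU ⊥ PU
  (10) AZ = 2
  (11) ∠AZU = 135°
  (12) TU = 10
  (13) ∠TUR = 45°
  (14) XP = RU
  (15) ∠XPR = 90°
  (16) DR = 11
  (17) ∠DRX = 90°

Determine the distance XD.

From the given relations: XP = RU = 2.
Step 1: By the law of cosines on triangle XPR: XR² = 2² + 6² − 2·2·6·cos(90°) = 40, so XR = 2·√10.
Step 2: By the law of cosines on triangle XRD: XD² = (2·√10)² + 11² − 2·2·√10·11·cos(90°) = 161, so XD = √161.

Therefore, the length of XD = √161.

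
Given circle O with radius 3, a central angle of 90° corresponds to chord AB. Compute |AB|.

Chord length = 2r sin(θ/2)
= 2 × 3 × sin(90°/2)
= 2 × 3 × sin(45°)
= 3*sqrt(2)

3*sqrt(2)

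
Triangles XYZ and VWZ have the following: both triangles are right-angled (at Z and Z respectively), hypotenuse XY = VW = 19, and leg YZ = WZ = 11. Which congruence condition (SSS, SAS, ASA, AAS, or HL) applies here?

The given information provides:
both triangles are right-angled (at Z and Z respectively), hypotenuse XY = VW = 19, and leg YZ = WZ = 11
This matches the HL congruence theorem.
The hypotenuse and one leg of two right triangles are equal (Hypotenuse-Leg).

HL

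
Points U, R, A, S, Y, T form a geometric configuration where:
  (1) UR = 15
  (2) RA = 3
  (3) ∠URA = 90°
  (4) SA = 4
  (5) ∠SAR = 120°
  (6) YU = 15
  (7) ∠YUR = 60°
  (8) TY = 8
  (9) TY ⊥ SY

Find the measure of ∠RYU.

Step 1: By the law of cosines on triangle YUR: YR² = 15² + 15² − 2·15·15·cos(60°) = 225, so YR = 15.
Step 2: By the inverse law of cosines on triangle RYU: cos(∠RYU) = (15² + 15² − 15²) / (2·15·15) = 225/450 = 0.5, so ∠RYU = 60°.

Therefore, the measure of angle ∠RYU = 60°.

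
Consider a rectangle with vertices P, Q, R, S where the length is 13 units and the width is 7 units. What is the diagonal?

d = sqrt(13^2 + 7^2) = sqrt(218)

sqrt(218)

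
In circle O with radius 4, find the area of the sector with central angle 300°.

The full circle has area πr² = π(4)² = 16*pi.
The sector covers 300° out of 360°, a fraction of 5/6.
Sector area = 16*pi × 5/6 = 40*pi/3.

40*pi/3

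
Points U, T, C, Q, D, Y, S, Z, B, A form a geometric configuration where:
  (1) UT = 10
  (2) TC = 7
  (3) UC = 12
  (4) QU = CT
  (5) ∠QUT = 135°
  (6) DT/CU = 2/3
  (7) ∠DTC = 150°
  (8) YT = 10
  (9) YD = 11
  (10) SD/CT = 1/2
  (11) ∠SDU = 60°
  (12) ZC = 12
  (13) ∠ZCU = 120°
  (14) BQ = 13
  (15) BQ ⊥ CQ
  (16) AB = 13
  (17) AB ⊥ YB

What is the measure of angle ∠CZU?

Step 1: By the law of cosines on triangle ZCU: ZU² = 12² + 12² − 2·12·12·cos(120°) = 432, so ZU = 12·√3.
Step 2: By the inverse law of cosines on triangle CZU: cos(∠CZU) = (12² + (12·√3)² − 12²) / (2·12·12·√3) = 432/498.83 = 0.866, so ∠CZU = 30°.

Therefore, the measure of angle ∠CZU = 30°.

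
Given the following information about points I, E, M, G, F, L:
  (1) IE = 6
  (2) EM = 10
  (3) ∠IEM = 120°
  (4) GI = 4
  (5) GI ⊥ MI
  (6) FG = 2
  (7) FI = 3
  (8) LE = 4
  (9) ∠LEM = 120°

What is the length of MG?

Step 1: By the law of cosines on triangle IEM: IM² = 6² + 10² − 2·6·10·cos(120°) = 196, so IM = 14.
Step 2: By the law of cosines on triangle MIG: MG² = 14² + 4² − 2·14·4·cos(90°) = 212, so MG = 2·√53.

Therefore, the length of MG = 2·√53.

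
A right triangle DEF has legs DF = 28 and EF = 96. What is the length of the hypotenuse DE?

In a right triangle, the square of the hypotenuse equals the sum of the squares of the two legs.
The legs are 28 and 96, so the hypotenuse = sqrt(784 + 9216) = sqrt(10000) = 100.

100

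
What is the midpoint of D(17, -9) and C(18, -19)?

The midpoint is the average of the coordinates:
x: (17 + 18)/2 = 35/2
y: (-9 + -19)/2 = -14
Midpoint = (35/2, -14)

(35/2, -14)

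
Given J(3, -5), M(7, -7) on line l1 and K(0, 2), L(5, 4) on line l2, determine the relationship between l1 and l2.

Slope of line 1: m1 = (-7 - -5)/(7 - 3) = -2/4 = -1/2
Slope of line 2: m2 = (4 - 2)/(5 - 0) = 2/5 = 2/5
For parallel lines we need equal slopes: -1/2 != 2/5.
For perpendicular lines we need m1*m2 = -1: (-1/2)(2/5) = -1/5 != -1.
Since neither condition holds, the lines are neither parallel nor perpendicular.

Neither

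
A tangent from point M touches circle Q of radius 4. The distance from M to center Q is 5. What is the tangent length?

The tangent, radius, and line from the external point to the center form a right triangle.
The right angle is where the tangent meets the radius.
By the Pythagorean theorem: tangent² + 4² = 5²
tangent² = 25 - 16 = 9
tangent = 3

3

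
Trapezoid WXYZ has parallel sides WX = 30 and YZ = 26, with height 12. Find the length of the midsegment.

The midsegment of a trapezoid = (base1 + base2) / 2
midsegment = (30 + 26) / 2
midsegment = 56 / 2
midsegment = 28

28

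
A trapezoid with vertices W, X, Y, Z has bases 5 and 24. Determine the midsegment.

The midsegment of a trapezoid = (base1 + base2) / 2
midsegment = (5 + 24) / 2
midsegment = 29 / 2
midsegment = 29/2

29/2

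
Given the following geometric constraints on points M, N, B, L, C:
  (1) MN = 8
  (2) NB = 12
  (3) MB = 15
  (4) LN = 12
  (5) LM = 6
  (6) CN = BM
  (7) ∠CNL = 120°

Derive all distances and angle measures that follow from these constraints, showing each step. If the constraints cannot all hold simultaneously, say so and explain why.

The constraints are consistent.

From the given relations:
  CN = BM = 15

Step 1: From LN = 12, NC = 15, and ∠LNC = 120°, by the law of cosines:
  LC² = LN² + NC² - 2·LN·NC·cos(120°) = 144 + 225 + 180 = 549
  LC = 3·√61

Step 2: From MB = 15, MN = 8, BN = 12, by the inverse law of cosines:
  cos(∠BMN) = (MB² + MN² - BN²) / (2·MB·MN)
  ∠BMN = 52.83°

Step 3: From ML = 6, MN = 8, LN = 12, by the inverse law of cosines:
  cos(∠LMN) = (ML² + MN² - LN²) / (2·ML·MN)
  ∠LMN = 117.28°

Step 4: From NB = 12, NM = 8, BM = 15, by the inverse law of cosines:
  cos(∠BNM) = (NB² + NM² - BM²) / (2·NB·NM)
  ∠BNM = 95.08°

Step 5: From NL = 12, NM = 8, LM = 6, by the inverse law of cosines:
  cos(∠LNM) = (NL² + NM² - LM²) / (2·NL·NM)
  ∠LNM = 26.38°

Step 6: From BM = 15, BN = 12, MN = 8, by the inverse law of cosines:
  cos(∠MBN) = (BM² + BN² - MN²) / (2·BM·BN)
  ∠MBN = 32.09°

Step 7: From LM = 6, LN = 12, MN = 8, by the inverse law of cosines:
  cos(∠MLN) = (LM² + LN² - MN²) / (2·LM·LN)
  ∠MLN = 36.34°

Step 8: From LC = 3·√61, LN = 12, CN = 15, by the inverse law of cosines:
  cos(∠CLN) = (LC² + LN² - CN²) / (2·LC·LN)
  ∠CLN = 33.67°

Step 9: From CL = 3·√61, CN = 15, LN = 12, by the inverse law of cosines:
  cos(∠LCN) = (CL² + CN² - LN²) / (2·CL·CN)
  ∠LCN = 26.33°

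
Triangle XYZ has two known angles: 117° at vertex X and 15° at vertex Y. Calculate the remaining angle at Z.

Let angle Z = x. Then 117 + 15 + x = 180.
x = 180 - 132 = 48 degrees.

48 degrees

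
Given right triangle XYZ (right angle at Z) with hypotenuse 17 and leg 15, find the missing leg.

By the Pythagorean theorem: YZ^2 = XY^2 - XZ^2
YZ^2 = 17^2 - 15^2 = 289 - 225 = 64
YZ = sqrt(64) = 8

8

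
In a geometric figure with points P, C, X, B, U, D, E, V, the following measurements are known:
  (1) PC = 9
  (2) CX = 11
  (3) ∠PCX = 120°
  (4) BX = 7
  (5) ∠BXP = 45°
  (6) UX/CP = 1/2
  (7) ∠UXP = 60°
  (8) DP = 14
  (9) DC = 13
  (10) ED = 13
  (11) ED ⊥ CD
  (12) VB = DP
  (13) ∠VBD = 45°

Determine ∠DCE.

Step 1: By the law of cosines on triangle CDE: CE² = 13² + 13² − 2·13·13·cos(90°) = 338, so CE = 13·√2.
Step 2: By the inverse law of cosines on triangle DCE: cos(∠DCE) = (13² + (13·√2)² − 13²) / (2·13·13·√2) = 338/478 = 0.7071, so ∠DCE = 45°.

Therefore, the measure of angle ∠DCE = 45°.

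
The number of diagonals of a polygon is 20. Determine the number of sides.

Using d = n(n - 3)/2, we solve 20 = n(n - 3)/2.
So n(n - 3) = 40.
Testing n = 8: 8 * 5 = 40 = 40. Correct.
The polygon has 8 sides.

8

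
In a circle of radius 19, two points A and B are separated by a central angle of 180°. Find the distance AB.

Chord = 2(19) sin(90°) = 38

38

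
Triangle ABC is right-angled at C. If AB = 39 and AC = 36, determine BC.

BC = sqrt(39^2 - 36^2) = sqrt(225) = 15

15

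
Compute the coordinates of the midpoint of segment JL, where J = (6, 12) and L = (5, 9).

M = ((x₁ + x₂)/2, (y₁ + y₂)/2)
= ((6 + 5)/2, (12 + 9)/2)
= (11/2, 21/2) = (11/2, 21/2)

(11/2, 21/2)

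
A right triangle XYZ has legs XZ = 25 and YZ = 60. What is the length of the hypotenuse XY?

By the Pythagorean theorem: XY^2 = XZ^2 + YZ^2
XY^2 = 25^2 + 60^2 = 625 + 3600 = 4225
XY = sqrt(4225) = 65

65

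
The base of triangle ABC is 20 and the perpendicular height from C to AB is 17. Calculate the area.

Area = (1/2)(20)(17) = 170

170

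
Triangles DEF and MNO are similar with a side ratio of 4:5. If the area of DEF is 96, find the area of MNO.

The ratio of areas of similar triangles = (side ratio)^2.
Side ratio = 4:5, so area ratio = 16:25.
Area of MNO / Area of DEF = 25/16
Area of MNO = 96 * 25/16 = 150

150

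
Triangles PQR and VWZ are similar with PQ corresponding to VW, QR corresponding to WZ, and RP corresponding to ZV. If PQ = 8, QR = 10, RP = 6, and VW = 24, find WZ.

Similar triangles have proportional sides. Setting up the proportion:
VW / PQ = WZ / QR
24 / 8 = WZ / 10
WZ = 10 * 24 / 8 = 30.

30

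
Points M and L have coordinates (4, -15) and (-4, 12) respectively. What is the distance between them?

d = sqrt((-8)^2 + (27)^2) = sqrt(793)

sqrt(793)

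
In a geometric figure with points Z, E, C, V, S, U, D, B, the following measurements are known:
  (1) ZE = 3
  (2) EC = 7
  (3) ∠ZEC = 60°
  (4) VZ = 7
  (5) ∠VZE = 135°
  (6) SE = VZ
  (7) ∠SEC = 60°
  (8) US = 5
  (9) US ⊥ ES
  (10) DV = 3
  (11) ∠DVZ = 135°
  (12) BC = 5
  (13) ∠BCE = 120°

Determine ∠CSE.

From the given relations: SE = VZ = 7.
Step 1: By the law of cosines on triangle SEC: SC² = 7² + 7² − 2·7·7·cos(60°) = 49, so SC = 7.
Step 2: By the inverse law of cosines on triangle CSE: cos(∠CSE) = (7² + 7² − 7²) / (2·7·7) = 49/98 = 0.5, so ∠CSE = 60°.

Therefore, the measure of angle ∠CSE = 60°.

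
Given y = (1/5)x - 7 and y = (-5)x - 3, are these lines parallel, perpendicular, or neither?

Slope of line 1: m1 = 1/5
Slope of line 2: m2 = -5
Two lines are perpendicular when the product of their slopes is -1 (negative reciprocals).
m1 * m2 = (1/5) * (-5) = -1, confirming perpendicularity.

Perpendicular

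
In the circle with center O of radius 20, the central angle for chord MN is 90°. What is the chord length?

Chord length = 2r sin(θ/2)
= 2 × 20 × sin(90°/2)
= 2 × 20 × sin(45°)
= 20*sqrt(2)

20*sqrt(2)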